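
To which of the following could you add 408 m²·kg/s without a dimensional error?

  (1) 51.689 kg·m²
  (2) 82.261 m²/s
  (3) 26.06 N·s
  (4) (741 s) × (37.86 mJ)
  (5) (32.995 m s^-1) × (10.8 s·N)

(4)

Reference: kg·m²·s⁻¹.
Each option:
  (1) kg·m²
  (2) m²·s⁻¹
  (3) N·s = kg·m·s⁻²·s = kg·m·s⁻¹
  (4) [s] · [kg·m²·s⁻²] = kg·m²·s⁻¹  ← same
  (5) [m·s⁻¹] · [kg·m·s⁻¹] = kg·m²·s⁻²
Only (4) matches kg·m²·s⁻¹.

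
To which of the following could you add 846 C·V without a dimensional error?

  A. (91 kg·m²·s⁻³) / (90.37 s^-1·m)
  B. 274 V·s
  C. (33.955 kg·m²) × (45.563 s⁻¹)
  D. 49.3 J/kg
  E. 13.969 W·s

Reference: C·V = s·A·J·C⁻¹ = kg·m²·s⁻².
Each option:
  A. [kg·m²·s⁻³] / [m·s⁻¹] = kg·m·s⁻²
  B. V·s = J·C⁻¹·s = kg·m²·s⁻²·A⁻¹
  C. [kg·m²] · [s⁻¹] = kg·m²·s⁻¹
  D. J·kg⁻¹ = N·m·kg⁻¹ = m²·s⁻²
  E. W·s = J·s⁻¹·s = kg·m²·s⁻²  ← same
Only E. matches kg·m²·s⁻².

E.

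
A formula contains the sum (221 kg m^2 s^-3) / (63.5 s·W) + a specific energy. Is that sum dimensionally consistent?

No

Expand each in SI base units:
  (221 kg m^2 s^-3) / (63.5 s·W):  [kg·m²·s⁻³] / [kg·m²·s⁻²] = s⁻¹
  a specific energy:  [specific energy] = m²·s⁻²
s⁻¹ ≠ m²·s⁻², so they cannot be added.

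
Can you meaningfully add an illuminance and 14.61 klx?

Yes

Reduce each to base SI dimensions:
  an illuminance:  [illuminance] = m⁻²·cd
  14.61 klx:  lx = lm·m⁻² = m⁻²·cd
Both are m⁻²·cd, so they have the same dimensions and can be added.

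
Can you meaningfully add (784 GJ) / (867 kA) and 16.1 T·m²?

Expand each in SI base units:
  (784 GJ) / (867 kA):  [kg·m²·s⁻²] / [A] = kg·m²·s⁻²·A⁻¹
  16.1 T·m²:  T·m² = Wb·m⁻²·m² = kg·m²·s⁻²·A⁻¹
Both are kg·m²·s⁻²·A⁻¹, so they have the same dimensions and can be added.

Yes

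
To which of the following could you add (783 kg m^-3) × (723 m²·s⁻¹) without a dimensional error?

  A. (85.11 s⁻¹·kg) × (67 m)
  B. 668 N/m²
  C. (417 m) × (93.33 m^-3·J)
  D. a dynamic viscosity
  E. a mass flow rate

D.

Reference: [kg·m⁻³] · [m²·s⁻¹] = kg·m⁻¹·s⁻¹.
Each option:
  A. [kg·s⁻¹] · [m] = kg·m·s⁻¹
  B. N·m⁻² = kg·m·s⁻²·m⁻² = kg·m⁻¹·s⁻²
  C. [m] · [kg·m⁻¹·s⁻²] = kg·s⁻²
  D. [dynamic viscosity] = kg·m⁻¹·s⁻¹  ← same
  E. [mass flow rate] = kg·s⁻¹
Only D. matches kg·m⁻¹·s⁻¹.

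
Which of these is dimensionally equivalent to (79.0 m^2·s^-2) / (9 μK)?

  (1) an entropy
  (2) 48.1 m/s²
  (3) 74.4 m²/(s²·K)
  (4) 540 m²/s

Reference: [m²·s⁻²] / [K] = m²·s⁻²·K⁻¹.
Each option:
  (1) [entropy] = kg·m²·s⁻²·K⁻¹
  (2) m·s⁻²
  (3) m²·s⁻²·K⁻¹  ← same
  (4) m²·s⁻¹
Only (3) matches m²·s⁻²·K⁻¹.

(3)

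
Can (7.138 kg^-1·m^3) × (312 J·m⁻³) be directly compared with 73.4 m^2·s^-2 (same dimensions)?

Yes

Expand each in SI base units:
  (7.138 kg^-1·m^3) × (312 J·m⁻³):  [kg⁻¹·m³] · [kg·m⁻¹·s⁻²] = m²·s⁻²
  73.4 m^2·s^-2:  m²·s⁻²
Both are m²·s⁻², so they have the same dimensions and can be added.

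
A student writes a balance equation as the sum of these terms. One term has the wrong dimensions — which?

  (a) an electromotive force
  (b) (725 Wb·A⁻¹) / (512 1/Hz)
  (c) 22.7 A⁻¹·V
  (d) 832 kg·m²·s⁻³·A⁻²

(a)

Expand each in SI base units:
  (a) [electromotive force] = kg·m²·s⁻³·A⁻¹
  (b) [kg·m²·s⁻²·A⁻²] / [s] = kg·m²·s⁻³·A⁻²
  (c) V·A⁻¹ = J·C⁻¹·A⁻¹ = kg·m²·s⁻³·A⁻²
  (d) kg·m²·s⁻³·A⁻²
All reduce to kg·m²·s⁻³·A⁻² except (a), which is kg·m²·s⁻³·A⁻¹.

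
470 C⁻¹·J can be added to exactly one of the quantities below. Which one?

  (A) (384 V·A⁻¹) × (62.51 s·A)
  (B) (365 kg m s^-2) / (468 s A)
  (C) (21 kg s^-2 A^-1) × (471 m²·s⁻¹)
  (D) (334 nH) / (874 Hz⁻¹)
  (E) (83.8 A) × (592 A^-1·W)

(C)

Reference: J·C⁻¹ = N·m·(s·A)⁻¹ = kg·m²·s⁻³·A⁻¹.
Each option:
  (A) [kg·m²·s⁻³·A⁻²] · [s·A] = kg·m²·s⁻²·A⁻¹
  (B) [kg·m·s⁻²] / [s·A] = kg·m·s⁻³·A⁻¹
  (C) [kg·s⁻²·A⁻¹] · [m²·s⁻¹] = kg·m²·s⁻³·A⁻¹  ← same
  (D) [kg·m²·s⁻²·A⁻²] / [s] = kg·m²·s⁻³·A⁻²
  (E) [A] · [kg·m²·s⁻³·A⁻¹] = kg·m²·s⁻³
Only (C) matches kg·m²·s⁻³·A⁻¹.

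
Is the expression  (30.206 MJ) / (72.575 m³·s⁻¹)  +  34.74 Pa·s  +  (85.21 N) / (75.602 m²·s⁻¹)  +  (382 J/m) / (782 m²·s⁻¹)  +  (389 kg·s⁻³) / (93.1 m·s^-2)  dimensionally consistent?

Yes

Expand each in SI base units:
  (30.206 MJ) / (72.575 m³·s⁻¹):  [kg·m²·s⁻²] / [m³·s⁻¹] = kg·m⁻¹·s⁻¹
  34.74 Pa·s:  Pa·s = N·m⁻²·s = kg·m⁻¹·s⁻¹
  (85.21 N) / (75.602 m²·s⁻¹):  [kg·m·s⁻²] / [m²·s⁻¹] = kg·m⁻¹·s⁻¹
  (382 J/m) / (782 m²·s⁻¹):  [kg·m·s⁻²] / [m²·s⁻¹] = kg·m⁻¹·s⁻¹
  (389 kg·s⁻³) / (93.1 m·s^-2):  [kg·s⁻³] / [m·s⁻²] = kg·m⁻¹·s⁻¹
Every term reduces to kg·m⁻¹·s⁻¹.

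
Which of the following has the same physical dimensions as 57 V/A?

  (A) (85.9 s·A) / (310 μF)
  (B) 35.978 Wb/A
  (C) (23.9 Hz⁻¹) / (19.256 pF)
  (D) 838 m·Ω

(C)

Reference: V·A⁻¹ = J·C⁻¹·A⁻¹ = kg·m²·s⁻³·A⁻².
Each option:
  (A) [s·A] / [kg⁻¹·m⁻²·s⁴·A²] = kg·m²·s⁻³·A⁻¹
  (B) Wb·A⁻¹ = V·s·A⁻¹ = kg·m²·s⁻²·A⁻²
  (C) [s] / [kg⁻¹·m⁻²·s⁴·A²] = kg·m²·s⁻³·A⁻²  ← same
  (D) Ω·m = V·A⁻¹·m = kg·m³·s⁻³·A⁻²
Only (C) matches kg·m²·s⁻³·A⁻².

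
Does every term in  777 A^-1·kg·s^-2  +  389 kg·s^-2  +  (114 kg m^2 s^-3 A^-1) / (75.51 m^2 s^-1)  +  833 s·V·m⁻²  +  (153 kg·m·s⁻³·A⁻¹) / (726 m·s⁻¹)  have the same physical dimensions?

No

In SI base units:
  777 A^-1·kg·s^-2:  kg·s⁻²·A⁻¹
  389 kg·s^-2:  kg·s⁻²
  (114 kg m^2 s^-3 A^-1) / (75.51 m^2 s^-1):  [kg·m²·s⁻³·A⁻¹] / [m²·s⁻¹] = kg·s⁻²·A⁻¹
  833 s·V·m⁻²:  V·s·m⁻² = J·C⁻¹·s·m⁻² = kg·s⁻²·A⁻¹
  (153 kg·m·s⁻³·A⁻¹) / (726 m·s⁻¹):  [kg·m·s⁻³·A⁻¹] / [m·s⁻¹] = kg·s⁻²·A⁻¹
The terms do not share a single dimension (kg·s⁻² vs kg·s⁻²·A⁻¹).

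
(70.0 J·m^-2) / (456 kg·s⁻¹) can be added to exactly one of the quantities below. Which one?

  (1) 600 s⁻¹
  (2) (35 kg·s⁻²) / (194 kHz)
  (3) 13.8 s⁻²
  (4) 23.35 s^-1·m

Reference: [kg·s⁻²] / [kg·s⁻¹] = s⁻¹.
Each option:
  (1) s⁻¹  ← same
  (2) [kg·s⁻²] / [s⁻¹] = kg·s⁻¹
  (3) s⁻²
  (4) m·s⁻¹
Only (1) matches s⁻¹.

(1)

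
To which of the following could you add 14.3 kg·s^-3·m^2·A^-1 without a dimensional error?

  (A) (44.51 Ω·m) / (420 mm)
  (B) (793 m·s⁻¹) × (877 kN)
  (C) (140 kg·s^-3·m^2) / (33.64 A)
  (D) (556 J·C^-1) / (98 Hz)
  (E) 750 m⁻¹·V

Reference: kg·m²·s⁻³·A⁻¹.
Each option:
  (A) [kg·m³·s⁻³·A⁻²] / [m] = kg·m²·s⁻³·A⁻²
  (B) [m·s⁻¹] · [kg·m·s⁻²] = kg·m²·s⁻³
  (C) [kg·m²·s⁻³] / [A] = kg·m²·s⁻³·A⁻¹  ← same
  (D) [kg·m²·s⁻³·A⁻¹] / [s⁻¹] = kg·m²·s⁻²·A⁻¹
  (E) V·m⁻¹ = J·C⁻¹·m⁻¹ = kg·m·s⁻³·A⁻¹
Only (C) matches kg·m²·s⁻³·A⁻¹.

(C)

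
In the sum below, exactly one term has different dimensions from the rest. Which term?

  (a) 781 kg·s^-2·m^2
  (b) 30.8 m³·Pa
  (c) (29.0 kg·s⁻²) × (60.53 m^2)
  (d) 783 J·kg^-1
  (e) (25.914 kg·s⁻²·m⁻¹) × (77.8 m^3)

Reduce each to base SI dimensions:
  (a) kg·m²·s⁻²
  (b) Pa·m³ = N·m⁻²·m³ = kg·m²·s⁻²
  (c) [kg·s⁻²] · [m²] = kg·m²·s⁻²
  (d) J·kg⁻¹ = N·m·kg⁻¹ = m²·s⁻²
  (e) [kg·m⁻¹·s⁻²] · [m³] = kg·m²·s⁻²
All reduce to kg·m²·s⁻² except (d), which is m²·s⁻².

(d)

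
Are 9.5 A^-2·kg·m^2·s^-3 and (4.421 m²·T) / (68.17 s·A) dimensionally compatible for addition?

Yes

Dimensions:
  9.5 A^-2·kg·m^2·s^-3:  kg·m²·s⁻³·A⁻²
  (4.421 m²·T) / (68.17 s·A):  [kg·m²·s⁻²·A⁻¹] / [s·A] = kg·m²·s⁻³·A⁻²
Both are kg·m²·s⁻³·A⁻², so they have the same dimensions and can be added.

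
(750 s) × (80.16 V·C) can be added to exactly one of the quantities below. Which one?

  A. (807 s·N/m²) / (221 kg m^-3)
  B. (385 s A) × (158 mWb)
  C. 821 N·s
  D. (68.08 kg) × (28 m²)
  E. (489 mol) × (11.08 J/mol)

B.

Reference: [s] · [kg·m²·s⁻²] = kg·m²·s⁻¹.
Each option:
  A. [kg·m⁻¹·s⁻¹] / [kg·m⁻³] = m²·s⁻¹
  B. [s·A] · [kg·m²·s⁻²·A⁻¹] = kg·m²·s⁻¹  ← same
  C. N·s = kg·m·s⁻²·s = kg·m·s⁻¹
  D. [kg] · [m²] = kg·m²
  E. [mol] · [kg·m²·s⁻²·mol⁻¹] = kg·m²·s⁻²
Only B. matches kg·m²·s⁻¹.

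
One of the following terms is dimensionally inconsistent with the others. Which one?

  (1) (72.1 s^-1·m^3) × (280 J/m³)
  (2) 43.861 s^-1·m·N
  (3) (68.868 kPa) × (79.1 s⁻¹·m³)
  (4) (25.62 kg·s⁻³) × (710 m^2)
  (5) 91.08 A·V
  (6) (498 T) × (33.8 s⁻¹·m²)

Reduce each to base SI dimensions:
  (1) [m³·s⁻¹] · [kg·m⁻¹·s⁻²] = kg·m²·s⁻³
  (2) N·m·s⁻¹ = kg·m·s⁻²·m·s⁻¹ = kg·m²·s⁻³
  (3) [kg·m⁻¹·s⁻²] · [m³·s⁻¹] = kg·m²·s⁻³
  (4) [kg·s⁻³] · [m²] = kg·m²·s⁻³
  (5) V·A = J·C⁻¹·A = kg·m²·s⁻³
  (6) [kg·s⁻²·A⁻¹] · [m²·s⁻¹] = kg·m²·s⁻³·A⁻¹
All reduce to kg·m²·s⁻³ except (6), which is kg·m²·s⁻³·A⁻¹.

(6)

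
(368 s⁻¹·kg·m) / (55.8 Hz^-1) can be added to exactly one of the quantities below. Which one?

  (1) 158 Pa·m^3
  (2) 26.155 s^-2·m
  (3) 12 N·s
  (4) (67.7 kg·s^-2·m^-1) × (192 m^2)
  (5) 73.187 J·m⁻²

Reference: [kg·m·s⁻¹] / [s] = kg·m·s⁻².
Each option:
  (1) Pa·m³ = N·m⁻²·m³ = kg·m²·s⁻²
  (2) m·s⁻²
  (3) N·s = kg·m·s⁻²·s = kg·m·s⁻¹
  (4) [kg·m⁻¹·s⁻²] · [m²] = kg·m·s⁻²  ← same
  (5) J·m⁻² = N·m·m⁻² = kg·s⁻²
Only (4) matches kg·m·s⁻².

(4)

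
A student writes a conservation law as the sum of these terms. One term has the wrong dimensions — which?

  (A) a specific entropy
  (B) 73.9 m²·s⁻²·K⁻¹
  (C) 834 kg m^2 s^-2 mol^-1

(C)

Reduce each to base SI dimensions:
  (A) [specific entropy] = m²·s⁻²·K⁻¹
  (B) m²·s⁻²·K⁻¹
  (C) kg·m²·s⁻²·mol⁻¹
All reduce to m²·s⁻²·K⁻¹ except (C), which is kg·m²·s⁻²·mol⁻¹.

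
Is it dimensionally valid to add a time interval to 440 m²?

No

Dimensions:
  a time interval:  [time interval] = s
  440 m²:  m²
s ≠ m², so they cannot be added.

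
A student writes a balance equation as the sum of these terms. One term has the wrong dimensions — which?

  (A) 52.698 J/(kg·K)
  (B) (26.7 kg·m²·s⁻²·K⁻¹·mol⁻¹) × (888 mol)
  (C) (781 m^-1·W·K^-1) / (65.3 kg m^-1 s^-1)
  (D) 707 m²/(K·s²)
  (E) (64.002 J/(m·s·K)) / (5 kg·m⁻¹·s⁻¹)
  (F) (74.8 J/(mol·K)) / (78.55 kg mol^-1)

(B)

Dimensions:
  (A) J·kg⁻¹·K⁻¹ = N·m·kg⁻¹·K⁻¹ = m²·s⁻²·K⁻¹
  (B) [kg·m²·s⁻²·K⁻¹·mol⁻¹] · [mol] = kg·m²·s⁻²·K⁻¹
  (C) [kg·m·s⁻³·K⁻¹] / [kg·m⁻¹·s⁻¹] = m²·s⁻²·K⁻¹
  (D) m²·s⁻²·K⁻¹
  (E) [kg·m·s⁻³·K⁻¹] / [kg·m⁻¹·s⁻¹] = m²·s⁻²·K⁻¹
  (F) [kg·m²·s⁻²·K⁻¹·mol⁻¹] / [kg·mol⁻¹] = m²·s⁻²·K⁻¹
All reduce to m²·s⁻²·K⁻¹ except (B), which is kg·m²·s⁻²·K⁻¹.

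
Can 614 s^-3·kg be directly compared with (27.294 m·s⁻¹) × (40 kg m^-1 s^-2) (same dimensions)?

Yes

Dimensions:
  614 s^-3·kg:  kg·s⁻³
  (27.294 m·s⁻¹) × (40 kg m^-1 s^-2):  [m·s⁻¹] · [kg·m⁻¹·s⁻²] = kg·s⁻³
Both are kg·s⁻³, so they have the same dimensions and can be added.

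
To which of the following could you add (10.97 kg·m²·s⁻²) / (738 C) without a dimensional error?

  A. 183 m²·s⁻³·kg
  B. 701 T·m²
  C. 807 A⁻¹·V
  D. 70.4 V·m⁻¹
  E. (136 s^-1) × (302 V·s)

E.

Reference: [kg·m²·s⁻²] / [s·A] = kg·m²·s⁻³·A⁻¹.
Each option:
  A. kg·m²·s⁻³
  B. T·m² = Wb·m⁻²·m² = kg·m²·s⁻²·A⁻¹
  C. V·A⁻¹ = J·C⁻¹·A⁻¹ = kg·m²·s⁻³·A⁻²
  D. V·m⁻¹ = J·C⁻¹·m⁻¹ = kg·m·s⁻³·A⁻¹
  E. [s⁻¹] · [kg·m²·s⁻²·A⁻¹] = kg·m²·s⁻³·A⁻¹  ← same
Only E. matches kg·m²·s⁻³·A⁻¹.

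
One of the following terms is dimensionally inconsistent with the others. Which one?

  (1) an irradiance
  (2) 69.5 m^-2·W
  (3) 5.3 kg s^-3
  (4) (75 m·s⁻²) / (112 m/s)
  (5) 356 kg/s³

(4)

Work out the base dimensions of each:
  (1) [irradiance] = kg·s⁻³
  (2) W·m⁻² = J·s⁻¹·m⁻² = kg·s⁻³
  (3) kg·s⁻³
  (4) [m·s⁻²] / [m·s⁻¹] = s⁻¹
  (5) kg·s⁻³
All reduce to kg·s⁻³ except (4), which is s⁻¹.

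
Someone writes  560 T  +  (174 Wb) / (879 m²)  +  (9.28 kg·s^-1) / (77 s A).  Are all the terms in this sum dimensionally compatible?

Work out the base dimensions of each:
  560 T:  T = Wb·m⁻² = kg·s⁻²·A⁻¹
  (174 Wb) / (879 m²):  [kg·m²·s⁻²·A⁻¹] / [m²] = kg·s⁻²·A⁻¹
  (9.28 kg·s^-1) / (77 s A):  [kg·s⁻¹] / [s·A] = kg·s⁻²·A⁻¹
Every term reduces to kg·s⁻²·A⁻¹.

Yes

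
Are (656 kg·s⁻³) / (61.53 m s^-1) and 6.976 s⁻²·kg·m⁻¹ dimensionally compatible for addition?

Expand each in SI base units:
  (656 kg·s⁻³) / (61.53 m s^-1):  [kg·s⁻³] / [m·s⁻¹] = kg·m⁻¹·s⁻²
  6.976 s⁻²·kg·m⁻¹:  kg·m⁻¹·s⁻²
Both are kg·m⁻¹·s⁻², so they have the same dimensions and can be added.

Yes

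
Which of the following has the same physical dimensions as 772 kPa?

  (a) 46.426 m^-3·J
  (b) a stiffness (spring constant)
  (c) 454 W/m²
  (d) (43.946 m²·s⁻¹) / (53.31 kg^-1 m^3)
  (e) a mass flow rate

(a)

Reference: Pa = N·m⁻² = kg·m⁻¹·s⁻².
Each option:
  (a) J·m⁻³ = N·m·m⁻³ = kg·m⁻¹·s⁻²  ← same
  (b) [stiffness (spring constant)] = kg·s⁻²
  (c) W·m⁻² = J·s⁻¹·m⁻² = kg·s⁻³
  (d) [m²·s⁻¹] / [kg⁻¹·m³] = kg·m⁻¹·s⁻¹
  (e) [mass flow rate] = kg·s⁻¹
Only (a) matches kg·m⁻¹·s⁻².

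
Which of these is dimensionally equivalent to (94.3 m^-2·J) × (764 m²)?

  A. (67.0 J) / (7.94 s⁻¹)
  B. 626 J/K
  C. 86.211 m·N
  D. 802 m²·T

C.

Reference: [kg·s⁻²] · [m²] = kg·m²·s⁻².
Each option:
  A. [kg·m²·s⁻²] / [s⁻¹] = kg·m²·s⁻¹
  B. J·K⁻¹ = N·m·K⁻¹ = kg·m²·s⁻²·K⁻¹
  C. N·m = kg·m·s⁻²·m = kg·m²·s⁻²  ← same
  D. T·m² = Wb·m⁻²·m² = kg·m²·s⁻²·A⁻¹
Only C. matches kg·m²·s⁻².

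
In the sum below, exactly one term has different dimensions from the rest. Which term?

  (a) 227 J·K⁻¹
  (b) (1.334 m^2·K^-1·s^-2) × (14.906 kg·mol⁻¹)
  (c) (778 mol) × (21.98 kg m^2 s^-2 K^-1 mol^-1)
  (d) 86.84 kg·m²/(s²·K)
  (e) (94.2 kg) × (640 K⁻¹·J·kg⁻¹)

(b)

Work out the base dimensions of each:
  (a) J·K⁻¹ = N·m·K⁻¹ = kg·m²·s⁻²·K⁻¹
  (b) [m²·s⁻²·K⁻¹] · [kg·mol⁻¹] = kg·m²·s⁻²·K⁻¹·mol⁻¹
  (c) [mol] · [kg·m²·s⁻²·K⁻¹·mol⁻¹] = kg·m²·s⁻²·K⁻¹
  (d) kg·m²·s⁻²·K⁻¹
  (e) [kg] · [m²·s⁻²·K⁻¹] = kg·m²·s⁻²·K⁻¹
All reduce to kg·m²·s⁻²·K⁻¹ except (b), which is kg·m²·s⁻²·K⁻¹·mol⁻¹.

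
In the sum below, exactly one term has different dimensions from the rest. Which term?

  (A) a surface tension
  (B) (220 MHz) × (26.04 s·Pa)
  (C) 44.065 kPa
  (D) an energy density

Reduce each to base SI dimensions:
  (A) [surface tension] = kg·s⁻²
  (B) [s⁻¹] · [kg·m⁻¹·s⁻¹] = kg·m⁻¹·s⁻²
  (C) Pa = N·m⁻² = kg·m⁻¹·s⁻²
  (D) [energy density] = kg·m⁻¹·s⁻²
All reduce to kg·m⁻¹·s⁻² except (A), which is kg·s⁻².

(A)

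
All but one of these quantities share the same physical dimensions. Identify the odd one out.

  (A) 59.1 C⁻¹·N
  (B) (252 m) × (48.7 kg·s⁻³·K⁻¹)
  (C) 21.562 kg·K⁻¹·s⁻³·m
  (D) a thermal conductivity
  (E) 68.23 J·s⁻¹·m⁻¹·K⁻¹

(A)

Expand each in SI base units:
  (A) N·C⁻¹ = kg·m·s⁻²·(s·A)⁻¹ = kg·m·s⁻³·A⁻¹
  (B) [m] · [kg·s⁻³·K⁻¹] = kg·m·s⁻³·K⁻¹
  (C) kg·m·s⁻³·K⁻¹
  (D) [thermal conductivity] = kg·m·s⁻³·K⁻¹
  (E) J·s⁻¹·m⁻¹·K⁻¹ = N·m·s⁻¹·m⁻¹·K⁻¹ = kg·m·s⁻³·K⁻¹
All reduce to kg·m·s⁻³·K⁻¹ except (A), which is kg·m·s⁻³·A⁻¹.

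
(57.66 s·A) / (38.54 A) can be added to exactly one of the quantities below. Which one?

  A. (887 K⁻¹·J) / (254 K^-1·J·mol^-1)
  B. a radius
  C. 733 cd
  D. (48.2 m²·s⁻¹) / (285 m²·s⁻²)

Reference: [s·A] / [A] = s.
Each option:
  A. [kg·m²·s⁻²·K⁻¹] / [kg·m²·s⁻²·K⁻¹·mol⁻¹] = mol
  B. [radius] = m
  C. cd
  D. [m²·s⁻¹] / [m²·s⁻²] = s  ← same
Only D. matches s.

D.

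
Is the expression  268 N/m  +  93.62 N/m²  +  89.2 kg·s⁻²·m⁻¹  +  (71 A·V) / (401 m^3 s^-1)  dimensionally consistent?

Reduce each to base SI dimensions:
  268 N/m:  N·m⁻¹ = kg·m·s⁻²·m⁻¹ = kg·s⁻²
  93.62 N/m²:  N·m⁻² = kg·m·s⁻²·m⁻² = kg·m⁻¹·s⁻²
  89.2 kg·s⁻²·m⁻¹:  kg·m⁻¹·s⁻²
  (71 A·V) / (401 m^3 s^-1):  [kg·m²·s⁻³] / [m³·s⁻¹] = kg·m⁻¹·s⁻²
The terms do not share a single dimension (kg·m⁻¹·s⁻² vs kg·s⁻²).

No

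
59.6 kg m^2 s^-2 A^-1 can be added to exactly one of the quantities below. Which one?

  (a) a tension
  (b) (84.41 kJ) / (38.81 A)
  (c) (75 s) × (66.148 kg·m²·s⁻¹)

(b)

Reference: kg·m²·s⁻²·A⁻¹.
Each option:
  (a) [tension] = kg·m·s⁻²
  (b) [kg·m²·s⁻²] / [A] = kg·m²·s⁻²·A⁻¹  ← same
  (c) [s] · [kg·m²·s⁻¹] = kg·m²
Only (b) matches kg·m²·s⁻²·A⁻¹.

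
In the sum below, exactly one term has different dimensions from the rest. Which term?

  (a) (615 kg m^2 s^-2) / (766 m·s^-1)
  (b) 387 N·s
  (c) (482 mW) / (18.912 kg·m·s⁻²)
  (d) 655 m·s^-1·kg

(c)

Expand each in SI base units:
  (a) [kg·m²·s⁻²] / [m·s⁻¹] = kg·m·s⁻¹
  (b) N·s = kg·m·s⁻²·s = kg·m·s⁻¹
  (c) [kg·m²·s⁻³] / [kg·m·s⁻²] = m·s⁻¹
  (d) kg·m·s⁻¹
All reduce to kg·m·s⁻¹ except (c), which is m·s⁻¹.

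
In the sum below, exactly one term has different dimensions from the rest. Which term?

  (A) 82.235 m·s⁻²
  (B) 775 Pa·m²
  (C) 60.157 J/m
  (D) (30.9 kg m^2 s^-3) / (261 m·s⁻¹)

Work out the base dimensions of each:
  (A) m·s⁻²
  (B) Pa·m² = N·m⁻²·m² = kg·m·s⁻²
  (C) J·m⁻¹ = N·m·m⁻¹ = kg·m·s⁻²
  (D) [kg·m²·s⁻³] / [m·s⁻¹] = kg·m·s⁻²
All reduce to kg·m·s⁻² except (A), which is m·s⁻².

(A)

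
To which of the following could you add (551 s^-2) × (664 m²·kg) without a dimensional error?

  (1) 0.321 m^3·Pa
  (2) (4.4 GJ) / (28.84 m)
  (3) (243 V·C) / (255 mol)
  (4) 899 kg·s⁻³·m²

(1)

Reference: [s⁻²] · [kg·m²] = kg·m²·s⁻².
Each option:
  (1) Pa·m³ = N·m⁻²·m³ = kg·m²·s⁻²  ← same
  (2) [kg·m²·s⁻²] / [m] = kg·m·s⁻²
  (3) [kg·m²·s⁻²] / [mol] = kg·m²·s⁻²·mol⁻¹
  (4) kg·m²·s⁻³
Only (1) matches kg·m²·s⁻².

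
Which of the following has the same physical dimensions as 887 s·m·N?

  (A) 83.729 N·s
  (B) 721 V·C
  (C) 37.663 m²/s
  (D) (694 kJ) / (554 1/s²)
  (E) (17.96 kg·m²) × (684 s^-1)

(E)

Reference: N·m·s = kg·m·s⁻²·m·s = kg·m²·s⁻¹.
Each option:
  (A) N·s = kg·m·s⁻²·s = kg·m·s⁻¹
  (B) C·V = s·A·J·C⁻¹ = kg·m²·s⁻²
  (C) m²·s⁻¹
  (D) [kg·m²·s⁻²] / [s⁻²] = kg·m²
  (E) [kg·m²] · [s⁻¹] = kg·m²·s⁻¹  ← same
Only (E) matches kg·m²·s⁻¹.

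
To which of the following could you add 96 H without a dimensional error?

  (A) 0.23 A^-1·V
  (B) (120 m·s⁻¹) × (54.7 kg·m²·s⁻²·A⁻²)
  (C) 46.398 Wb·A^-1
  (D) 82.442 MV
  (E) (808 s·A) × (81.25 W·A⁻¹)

(C)

Reference: H = V·s·A⁻¹ = kg·m²·s⁻²·A⁻².
Each option:
  (A) V·A⁻¹ = J·C⁻¹·A⁻¹ = kg·m²·s⁻³·A⁻²
  (B) [m·s⁻¹] · [kg·m²·s⁻²·A⁻²] = kg·m³·s⁻³·A⁻²
  (C) Wb·A⁻¹ = V·s·A⁻¹ = kg·m²·s⁻²·A⁻²  ← same
  (D) V = J·C⁻¹ = kg·m²·s⁻³·A⁻¹
  (E) [s·A] · [kg·m²·s⁻³·A⁻¹] = kg·m²·s⁻²
Only (C) matches kg·m²·s⁻²·A⁻².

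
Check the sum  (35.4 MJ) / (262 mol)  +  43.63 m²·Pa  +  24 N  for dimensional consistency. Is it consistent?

Expand each in SI base units:
  (35.4 MJ) / (262 mol):  [kg·m²·s⁻²] / [mol] = kg·m²·s⁻²·mol⁻¹
  43.63 m²·Pa:  Pa·m² = N·m⁻²·m² = kg·m·s⁻²
  24 N:  N = kg·m·s⁻²
The terms do not share a single dimension (kg·m²·s⁻²·mol⁻¹ vs kg·m·s⁻²).

No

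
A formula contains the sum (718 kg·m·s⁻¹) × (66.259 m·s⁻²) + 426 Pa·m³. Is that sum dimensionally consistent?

No

Work out the base dimensions of each:
  (718 kg·m·s⁻¹) × (66.259 m·s⁻²):  [kg·m·s⁻¹] · [m·s⁻²] = kg·m²·s⁻³
  426 Pa·m³:  Pa·m³ = N·m⁻²·m³ = kg·m²·s⁻²
kg·m²·s⁻³ ≠ kg·m²·s⁻², so they cannot be added.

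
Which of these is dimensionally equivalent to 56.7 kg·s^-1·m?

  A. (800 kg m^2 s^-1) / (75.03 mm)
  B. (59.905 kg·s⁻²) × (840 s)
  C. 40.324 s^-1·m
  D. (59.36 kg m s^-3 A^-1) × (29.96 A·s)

A.

Reference: kg·m·s⁻¹.
Each option:
  A. [kg·m²·s⁻¹] / [m] = kg·m·s⁻¹  ← same
  B. [kg·s⁻²] · [s] = kg·s⁻¹
  C. m·s⁻¹
  D. [kg·m·s⁻³·A⁻¹] · [s·A] = kg·m·s⁻²
Only A. matches kg·m·s⁻¹.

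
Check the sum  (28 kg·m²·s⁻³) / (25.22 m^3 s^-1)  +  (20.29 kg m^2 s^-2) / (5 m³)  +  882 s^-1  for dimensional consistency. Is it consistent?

In SI base units:
  (28 kg·m²·s⁻³) / (25.22 m^3 s^-1):  [kg·m²·s⁻³] / [m³·s⁻¹] = kg·m⁻¹·s⁻²
  (20.29 kg m^2 s^-2) / (5 m³):  [kg·m²·s⁻²] / [m³] = kg·m⁻¹·s⁻²
  882 s^-1:  s⁻¹
The terms do not share a single dimension (kg·m⁻¹·s⁻² vs s⁻¹).

No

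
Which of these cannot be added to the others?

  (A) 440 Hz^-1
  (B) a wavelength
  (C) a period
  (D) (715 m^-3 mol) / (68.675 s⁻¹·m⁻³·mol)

(B)

Work out the base dimensions of each:
  (A) Hz⁻¹ = (s⁻¹)⁻¹ = s
  (B) [wavelength] = m
  (C) [period] = s
  (D) [m⁻³·mol] / [m⁻³·s⁻¹·mol] = s
All reduce to s except (B), which is m.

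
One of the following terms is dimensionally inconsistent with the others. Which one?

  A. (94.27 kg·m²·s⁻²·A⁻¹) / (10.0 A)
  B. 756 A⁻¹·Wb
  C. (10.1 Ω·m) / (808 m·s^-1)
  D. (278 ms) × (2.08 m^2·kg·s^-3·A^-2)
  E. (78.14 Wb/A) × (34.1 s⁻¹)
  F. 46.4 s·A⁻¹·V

E.

In SI base units:
  A. [kg·m²·s⁻²·A⁻¹] / [A] = kg·m²·s⁻²·A⁻²
  B. Wb·A⁻¹ = V·s·A⁻¹ = kg·m²·s⁻²·A⁻²
  C. [kg·m³·s⁻³·A⁻²] / [m·s⁻¹] = kg·m²·s⁻²·A⁻²
  D. [s] · [kg·m²·s⁻³·A⁻²] = kg·m²·s⁻²·A⁻²
  E. [kg·m²·s⁻²·A⁻²] · [s⁻¹] = kg·m²·s⁻³·A⁻²
  F. V·s·A⁻¹ = J·C⁻¹·s·A⁻¹ = kg·m²·s⁻²·A⁻²
All reduce to kg·m²·s⁻²·A⁻² except E., which is kg·m²·s⁻³·A⁻².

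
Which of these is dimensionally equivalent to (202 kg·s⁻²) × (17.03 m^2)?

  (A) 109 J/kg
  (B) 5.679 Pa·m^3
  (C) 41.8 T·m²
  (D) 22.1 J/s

Reference: [kg·s⁻²] · [m²] = kg·m²·s⁻².
Each option:
  (A) J·kg⁻¹ = N·m·kg⁻¹ = m²·s⁻²
  (B) Pa·m³ = N·m⁻²·m³ = kg·m²·s⁻²  ← same
  (C) T·m² = Wb·m⁻²·m² = kg·m²·s⁻²·A⁻¹
  (D) J·s⁻¹ = N·m·s⁻¹ = kg·m²·s⁻³
Only (B) matches kg·m²·s⁻².

(B)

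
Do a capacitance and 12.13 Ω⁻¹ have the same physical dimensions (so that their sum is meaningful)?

Expand each in SI base units:
  a capacitance:  [capacitance] = kg⁻¹·m⁻²·s⁴·A²
  12.13 Ω⁻¹:  Ω⁻¹ = (V·A⁻¹)⁻¹ = kg⁻¹·m⁻²·s³·A²
kg⁻¹·m⁻²·s⁴·A² ≠ kg⁻¹·m⁻²·s³·A², so they cannot be added.

No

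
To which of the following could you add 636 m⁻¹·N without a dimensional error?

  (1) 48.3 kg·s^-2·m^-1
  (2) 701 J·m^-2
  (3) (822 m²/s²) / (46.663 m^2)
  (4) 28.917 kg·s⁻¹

Reference: N·m⁻¹ = kg·m·s⁻²·m⁻¹ = kg·s⁻².
Each option:
  (1) kg·m⁻¹·s⁻²
  (2) J·m⁻² = N·m·m⁻² = kg·s⁻²  ← same
  (3) [m²·s⁻²] / [m²] = s⁻²
  (4) kg·s⁻¹
Only (2) matches kg·s⁻².

(2)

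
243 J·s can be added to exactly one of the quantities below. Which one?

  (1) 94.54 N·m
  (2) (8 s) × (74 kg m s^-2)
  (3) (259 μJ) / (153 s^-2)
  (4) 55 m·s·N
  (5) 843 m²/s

(4)

Reference: J·s = N·m·s = kg·m²·s⁻¹.
Each option:
  (1) N·m = kg·m·s⁻²·m = kg·m²·s⁻²
  (2) [s] · [kg·m·s⁻²] = kg·m·s⁻¹
  (3) [kg·m²·s⁻²] / [s⁻²] = kg·m²
  (4) N·m·s = kg·m·s⁻²·m·s = kg·m²·s⁻¹  ← same
  (5) m²·s⁻¹
Only (4) matches kg·m²·s⁻¹.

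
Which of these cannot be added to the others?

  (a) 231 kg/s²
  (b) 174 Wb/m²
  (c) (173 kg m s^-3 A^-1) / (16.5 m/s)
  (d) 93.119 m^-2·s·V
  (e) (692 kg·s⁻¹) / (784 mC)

In SI base units:
  (a) kg·s⁻²
  (b) Wb·m⁻² = V·s·m⁻² = kg·s⁻²·A⁻¹
  (c) [kg·m·s⁻³·A⁻¹] / [m·s⁻¹] = kg·s⁻²·A⁻¹
  (d) V·s·m⁻² = J·C⁻¹·s·m⁻² = kg·s⁻²·A⁻¹
  (e) [kg·s⁻¹] / [s·A] = kg·s⁻²·A⁻¹
All reduce to kg·s⁻²·A⁻¹ except (a), which is kg·s⁻².

(a)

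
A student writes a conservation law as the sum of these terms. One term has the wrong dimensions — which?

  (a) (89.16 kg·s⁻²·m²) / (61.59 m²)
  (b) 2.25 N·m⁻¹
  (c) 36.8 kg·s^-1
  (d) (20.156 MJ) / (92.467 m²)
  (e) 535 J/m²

Expand each in SI base units:
  (a) [kg·m²·s⁻²] / [m²] = kg·s⁻²
  (b) N·m⁻¹ = kg·m·s⁻²·m⁻¹ = kg·s⁻²
  (c) kg·s⁻¹
  (d) [kg·m²·s⁻²] / [m²] = kg·s⁻²
  (e) J·m⁻² = N·m·m⁻² = kg·s⁻²
All reduce to kg·s⁻² except (c), which is kg·s⁻¹.

(c)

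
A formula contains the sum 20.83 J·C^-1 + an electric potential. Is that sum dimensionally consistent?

Yes

Work out the base dimensions of each:
  20.83 J·C^-1:  J·C⁻¹ = N·m·(s·A)⁻¹ = kg·m²·s⁻³·A⁻¹
  an electric potential:  [electric potential] = kg·m²·s⁻³·A⁻¹
Both are kg·m²·s⁻³·A⁻¹, so they have the same dimensions and can be added.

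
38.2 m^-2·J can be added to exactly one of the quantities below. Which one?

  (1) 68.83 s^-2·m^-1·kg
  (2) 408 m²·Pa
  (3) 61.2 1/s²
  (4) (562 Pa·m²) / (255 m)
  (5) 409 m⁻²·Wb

(4)

Reference: J·m⁻² = N·m·m⁻² = kg·s⁻².
Each option:
  (1) kg·m⁻¹·s⁻²
  (2) Pa·m² = N·m⁻²·m² = kg·m·s⁻²
  (3) s⁻²
  (4) [kg·m·s⁻²] / [m] = kg·s⁻²  ← same
  (5) Wb·m⁻² = V·s·m⁻² = kg·s⁻²·A⁻¹
Only (4) matches kg·s⁻².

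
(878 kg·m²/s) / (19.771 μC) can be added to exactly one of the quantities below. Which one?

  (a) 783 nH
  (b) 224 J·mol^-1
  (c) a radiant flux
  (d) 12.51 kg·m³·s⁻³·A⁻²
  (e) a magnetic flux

(e)

Reference: [kg·m²·s⁻¹] / [s·A] = kg·m²·s⁻²·A⁻¹.
Each option:
  (a) H = V·s·A⁻¹ = kg·m²·s⁻²·A⁻²
  (b) J·mol⁻¹ = N·m·mol⁻¹ = kg·m²·s⁻²·mol⁻¹
  (c) [radiant flux] = kg·m²·s⁻³
  (d) kg·m³·s⁻³·A⁻²
  (e) [magnetic flux] = kg·m²·s⁻²·A⁻¹  ← same
Only (e) matches kg·m²·s⁻²·A⁻¹.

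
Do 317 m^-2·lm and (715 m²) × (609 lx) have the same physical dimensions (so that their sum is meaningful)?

No

In SI base units:
  317 m^-2·lm:  lm·m⁻² = cd·m⁻² = m⁻²·cd
  (715 m²) × (609 lx):  [m²] · [m⁻²·cd] = cd
m⁻²·cd ≠ cd, so they cannot be added.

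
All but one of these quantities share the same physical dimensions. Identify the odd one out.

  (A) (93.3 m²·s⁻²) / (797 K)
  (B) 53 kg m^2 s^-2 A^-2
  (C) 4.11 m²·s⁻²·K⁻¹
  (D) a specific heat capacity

Dimensions:
  (A) [m²·s⁻²] / [K] = m²·s⁻²·K⁻¹
  (B) kg·m²·s⁻²·A⁻²
  (C) m²·s⁻²·K⁻¹
  (D) [specific heat capacity] = m²·s⁻²·K⁻¹
All reduce to m²·s⁻²·K⁻¹ except (B), which is kg·m²·s⁻²·A⁻².

(B)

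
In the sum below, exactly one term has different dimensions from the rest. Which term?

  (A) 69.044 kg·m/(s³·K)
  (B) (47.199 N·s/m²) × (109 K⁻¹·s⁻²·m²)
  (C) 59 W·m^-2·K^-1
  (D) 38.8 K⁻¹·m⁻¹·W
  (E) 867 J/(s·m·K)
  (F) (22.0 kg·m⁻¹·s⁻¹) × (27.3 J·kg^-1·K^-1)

(C)

Dimensions:
  (A) kg·m·s⁻³·K⁻¹
  (B) [kg·m⁻¹·s⁻¹] · [m²·s⁻²·K⁻¹] = kg·m·s⁻³·K⁻¹
  (C) W·m⁻²·K⁻¹ = J·s⁻¹·m⁻²·K⁻¹ = kg·s⁻³·K⁻¹
  (D) W·m⁻¹·K⁻¹ = J·s⁻¹·m⁻¹·K⁻¹ = kg·m·s⁻³·K⁻¹
  (E) J·s⁻¹·m⁻¹·K⁻¹ = N·m·s⁻¹·m⁻¹·K⁻¹ = kg·m·s⁻³·K⁻¹
  (F) [kg·m⁻¹·s⁻¹] · [m²·s⁻²·K⁻¹] = kg·m·s⁻³·K⁻¹
All reduce to kg·m·s⁻³·K⁻¹ except (C), which is kg·s⁻³·K⁻¹.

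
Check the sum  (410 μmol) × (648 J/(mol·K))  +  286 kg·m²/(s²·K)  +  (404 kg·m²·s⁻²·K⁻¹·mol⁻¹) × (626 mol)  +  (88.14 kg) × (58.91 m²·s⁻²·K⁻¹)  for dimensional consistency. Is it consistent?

Yes

In SI base units:
  (410 μmol) × (648 J/(mol·K)):  [mol] · [kg·m²·s⁻²·K⁻¹·mol⁻¹] = kg·m²·s⁻²·K⁻¹
  286 kg·m²/(s²·K):  kg·m²·s⁻²·K⁻¹
  (404 kg·m²·s⁻²·K⁻¹·mol⁻¹) × (626 mol):  [kg·m²·s⁻²·K⁻¹·mol⁻¹] · [mol] = kg·m²·s⁻²·K⁻¹
  (88.14 kg) × (58.91 m²·s⁻²·K⁻¹):  [kg] · [m²·s⁻²·K⁻¹] = kg·m²·s⁻²·K⁻¹
Every term reduces to kg·m²·s⁻²·K⁻¹.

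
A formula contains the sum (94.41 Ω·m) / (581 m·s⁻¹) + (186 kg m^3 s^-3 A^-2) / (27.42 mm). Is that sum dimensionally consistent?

No

Work out the base dimensions of each:
  (94.41 Ω·m) / (581 m·s⁻¹):  [kg·m³·s⁻³·A⁻²] / [m·s⁻¹] = kg·m²·s⁻²·A⁻²
  (186 kg m^3 s^-3 A^-2) / (27.42 mm):  [kg·m³·s⁻³·A⁻²] / [m] = kg·m²·s⁻³·A⁻²
kg·m²·s⁻²·A⁻² ≠ kg·m²·s⁻³·A⁻², so they cannot be added.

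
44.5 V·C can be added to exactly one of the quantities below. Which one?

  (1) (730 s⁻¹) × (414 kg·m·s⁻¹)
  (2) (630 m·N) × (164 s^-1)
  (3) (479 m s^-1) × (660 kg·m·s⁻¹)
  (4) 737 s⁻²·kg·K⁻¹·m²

Reference: C·V = s·A·J·C⁻¹ = kg·m²·s⁻².
Each option:
  (1) [s⁻¹] · [kg·m·s⁻¹] = kg·m·s⁻²
  (2) [kg·m²·s⁻²] · [s⁻¹] = kg·m²·s⁻³
  (3) [m·s⁻¹] · [kg·m·s⁻¹] = kg·m²·s⁻²  ← same
  (4) kg·m²·s⁻²·K⁻¹
Only (3) matches kg·m²·s⁻².

(3)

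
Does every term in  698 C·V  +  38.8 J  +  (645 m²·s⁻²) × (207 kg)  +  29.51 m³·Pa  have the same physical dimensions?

Dimensions:
  698 C·V:  C·V = s·A·J·C⁻¹ = kg·m²·s⁻²
  38.8 J:  J = N·m = kg·m²·s⁻²
  (645 m²·s⁻²) × (207 kg):  [m²·s⁻²] · [kg] = kg·m²·s⁻²
  29.51 m³·Pa:  Pa·m³ = N·m⁻²·m³ = kg·m²·s⁻²
Every term reduces to kg·m²·s⁻².

Yes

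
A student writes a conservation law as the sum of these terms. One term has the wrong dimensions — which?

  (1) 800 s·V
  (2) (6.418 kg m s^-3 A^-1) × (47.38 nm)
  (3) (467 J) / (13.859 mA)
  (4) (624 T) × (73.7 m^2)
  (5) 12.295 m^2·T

(2)

Dimensions:
  (1) V·s = J·C⁻¹·s = kg·m²·s⁻²·A⁻¹
  (2) [kg·m·s⁻³·A⁻¹] · [m] = kg·m²·s⁻³·A⁻¹
  (3) [kg·m²·s⁻²] / [A] = kg·m²·s⁻²·A⁻¹
  (4) [kg·s⁻²·A⁻¹] · [m²] = kg·m²·s⁻²·A⁻¹
  (5) T·m² = Wb·m⁻²·m² = kg·m²·s⁻²·A⁻¹
All reduce to kg·m²·s⁻²·A⁻¹ except (2), which is kg·m²·s⁻³·A⁻¹.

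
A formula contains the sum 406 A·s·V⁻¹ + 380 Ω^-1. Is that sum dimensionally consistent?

Reduce each to base SI dimensions:
  406 A·s·V⁻¹:  A·s·V⁻¹ = A·s·(J·C⁻¹)⁻¹ = kg⁻¹·m⁻²·s⁴·A²
  380 Ω^-1:  Ω⁻¹ = (V·A⁻¹)⁻¹ = kg⁻¹·m⁻²·s³·A²
kg⁻¹·m⁻²·s⁴·A² ≠ kg⁻¹·m⁻²·s³·A², so they cannot be added.

No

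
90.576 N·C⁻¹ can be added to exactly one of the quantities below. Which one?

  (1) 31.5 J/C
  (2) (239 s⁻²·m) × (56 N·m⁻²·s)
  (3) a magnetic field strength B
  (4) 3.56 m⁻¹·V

(4)

Reference: N·C⁻¹ = kg·m·s⁻²·(s·A)⁻¹ = kg·m·s⁻³·A⁻¹.
Each option:
  (1) J·C⁻¹ = N·m·(s·A)⁻¹ = kg·m²·s⁻³·A⁻¹
  (2) [m·s⁻²] · [kg·m⁻¹·s⁻¹] = kg·s⁻³
  (3) [magnetic field strength B] = kg·s⁻²·A⁻¹
  (4) V·m⁻¹ = J·C⁻¹·m⁻¹ = kg·m·s⁻³·A⁻¹  ← same
Only (4) matches kg·m·s⁻³·A⁻¹.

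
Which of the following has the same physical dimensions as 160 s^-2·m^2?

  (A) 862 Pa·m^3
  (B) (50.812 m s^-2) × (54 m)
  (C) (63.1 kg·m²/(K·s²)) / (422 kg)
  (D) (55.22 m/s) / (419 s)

(B)

Reference: m²·s⁻².
Each option:
  (A) Pa·m³ = N·m⁻²·m³ = kg·m²·s⁻²
  (B) [m·s⁻²] · [m] = m²·s⁻²  ← same
  (C) [kg·m²·s⁻²·K⁻¹] / [kg] = m²·s⁻²·K⁻¹
  (D) [m·s⁻¹] / [s] = m·s⁻²
Only (B) matches m²·s⁻².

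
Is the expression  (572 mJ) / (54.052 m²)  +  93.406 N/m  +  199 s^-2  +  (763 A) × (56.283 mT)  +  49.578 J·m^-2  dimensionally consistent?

Reduce each to base SI dimensions:
  (572 mJ) / (54.052 m²):  [kg·m²·s⁻²] / [m²] = kg·s⁻²
  93.406 N/m:  N·m⁻¹ = kg·m·s⁻²·m⁻¹ = kg·s⁻²
  199 s^-2:  s⁻²
  (763 A) × (56.283 mT):  [A] · [kg·s⁻²·A⁻¹] = kg·s⁻²
  49.578 J·m^-2:  J·m⁻² = N·m·m⁻² = kg·s⁻²
The terms do not share a single dimension (kg·s⁻² vs s⁻²).

No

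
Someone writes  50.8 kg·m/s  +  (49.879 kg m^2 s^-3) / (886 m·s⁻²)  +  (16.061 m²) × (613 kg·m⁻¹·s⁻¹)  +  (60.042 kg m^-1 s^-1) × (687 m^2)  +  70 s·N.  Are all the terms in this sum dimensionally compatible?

Yes

Work out the base dimensions of each:
  50.8 kg·m/s:  kg·m·s⁻¹
  (49.879 kg m^2 s^-3) / (886 m·s⁻²):  [kg·m²·s⁻³] / [m·s⁻²] = kg·m·s⁻¹
  (16.061 m²) × (613 kg·m⁻¹·s⁻¹):  [m²] · [kg·m⁻¹·s⁻¹] = kg·m·s⁻¹
  (60.042 kg m^-1 s^-1) × (687 m^2):  [kg·m⁻¹·s⁻¹] · [m²] = kg·m·s⁻¹
  70 s·N:  N·s = kg·m·s⁻²·s = kg·m·s⁻¹
Every term reduces to kg·m·s⁻¹.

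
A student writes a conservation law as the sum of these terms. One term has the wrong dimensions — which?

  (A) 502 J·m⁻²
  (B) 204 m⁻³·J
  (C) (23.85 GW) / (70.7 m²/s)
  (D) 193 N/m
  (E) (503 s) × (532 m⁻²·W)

In SI base units:
  (A) J·m⁻² = N·m·m⁻² = kg·s⁻²
  (B) J·m⁻³ = N·m·m⁻³ = kg·m⁻¹·s⁻²
  (C) [kg·m²·s⁻³] / [m²·s⁻¹] = kg·s⁻²
  (D) N·m⁻¹ = kg·m·s⁻²·m⁻¹ = kg·s⁻²
  (E) [s] · [kg·s⁻³] = kg·s⁻²
All reduce to kg·s⁻² except (B), which is kg·m⁻¹·s⁻².

(B)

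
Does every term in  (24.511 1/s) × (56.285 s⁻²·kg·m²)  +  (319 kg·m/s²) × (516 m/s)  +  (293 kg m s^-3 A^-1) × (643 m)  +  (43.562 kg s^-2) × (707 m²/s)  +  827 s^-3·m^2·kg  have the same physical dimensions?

No

Work out the base dimensions of each:
  (24.511 1/s) × (56.285 s⁻²·kg·m²):  [s⁻¹] · [kg·m²·s⁻²] = kg·m²·s⁻³
  (319 kg·m/s²) × (516 m/s):  [kg·m·s⁻²] · [m·s⁻¹] = kg·m²·s⁻³
  (293 kg m s^-3 A^-1) × (643 m):  [kg·m·s⁻³·A⁻¹] · [m] = kg·m²·s⁻³·A⁻¹
  (43.562 kg s^-2) × (707 m²/s):  [kg·s⁻²] · [m²·s⁻¹] = kg·m²·s⁻³
  827 s^-3·m^2·kg:  kg·m²·s⁻³
The terms do not share a single dimension (kg·m²·s⁻³ vs kg·m²·s⁻³·A⁻¹).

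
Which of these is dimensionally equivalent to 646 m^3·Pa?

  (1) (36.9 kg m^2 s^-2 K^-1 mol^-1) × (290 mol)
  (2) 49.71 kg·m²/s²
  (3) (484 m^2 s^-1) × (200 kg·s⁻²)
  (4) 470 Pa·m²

(2)

Reference: Pa·m³ = N·m⁻²·m³ = kg·m²·s⁻².
Each option:
  (1) [kg·m²·s⁻²·K⁻¹·mol⁻¹] · [mol] = kg·m²·s⁻²·K⁻¹
  (2) kg·m²·s⁻²  ← same
  (3) [m²·s⁻¹] · [kg·s⁻²] = kg·m²·s⁻³
  (4) Pa·m² = N·m⁻²·m² = kg·m·s⁻²
Only (2) matches kg·m²·s⁻².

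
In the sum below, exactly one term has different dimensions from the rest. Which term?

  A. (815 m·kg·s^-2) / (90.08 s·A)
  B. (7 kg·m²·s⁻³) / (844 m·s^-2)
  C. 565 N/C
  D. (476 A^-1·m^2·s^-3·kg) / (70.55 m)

B.

In SI base units:
  A. [kg·m·s⁻²] / [s·A] = kg·m·s⁻³·A⁻¹
  B. [kg·m²·s⁻³] / [m·s⁻²] = kg·m·s⁻¹
  C. N·C⁻¹ = kg·m·s⁻²·(s·A)⁻¹ = kg·m·s⁻³·A⁻¹
  D. [kg·m²·s⁻³·A⁻¹] / [m] = kg·m·s⁻³·A⁻¹
All reduce to kg·m·s⁻³·A⁻¹ except B., which is kg·m·s⁻¹.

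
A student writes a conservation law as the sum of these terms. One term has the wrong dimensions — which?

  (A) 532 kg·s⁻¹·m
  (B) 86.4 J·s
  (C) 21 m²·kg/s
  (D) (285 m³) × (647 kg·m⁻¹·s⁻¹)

Reduce each to base SI dimensions:
  (A) kg·m·s⁻¹
  (B) J·s = N·m·s = kg·m²·s⁻¹
  (C) kg·m²·s⁻¹
  (D) [m³] · [kg·m⁻¹·s⁻¹] = kg·m²·s⁻¹
All reduce to kg·m²·s⁻¹ except (A), which is kg·m·s⁻¹.

(A)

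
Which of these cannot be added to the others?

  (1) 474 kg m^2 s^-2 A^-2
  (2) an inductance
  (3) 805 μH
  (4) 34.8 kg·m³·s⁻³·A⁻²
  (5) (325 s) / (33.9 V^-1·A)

(4)

Dimensions:
  (1) kg·m²·s⁻²·A⁻²
  (2) [inductance] = kg·m²·s⁻²·A⁻²
  (3) H = V·s·A⁻¹ = kg·m²·s⁻²·A⁻²
  (4) kg·m³·s⁻³·A⁻²
  (5) [s] / [kg⁻¹·m⁻²·s³·A²] = kg·m²·s⁻²·A⁻²
All reduce to kg·m²·s⁻²·A⁻² except (4), which is kg·m³·s⁻³·A⁻².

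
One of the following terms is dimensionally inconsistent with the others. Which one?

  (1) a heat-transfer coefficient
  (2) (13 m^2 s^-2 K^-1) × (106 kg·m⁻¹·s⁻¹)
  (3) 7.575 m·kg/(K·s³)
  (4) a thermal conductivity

In SI base units:
  (1) [heat-transfer coefficient] = kg·s⁻³·K⁻¹
  (2) [m²·s⁻²·K⁻¹] · [kg·m⁻¹·s⁻¹] = kg·m·s⁻³·K⁻¹
  (3) kg·m·s⁻³·K⁻¹
  (4) [thermal conductivity] = kg·m·s⁻³·K⁻¹
All reduce to kg·m·s⁻³·K⁻¹ except (1), which is kg·s⁻³·K⁻¹.

(1)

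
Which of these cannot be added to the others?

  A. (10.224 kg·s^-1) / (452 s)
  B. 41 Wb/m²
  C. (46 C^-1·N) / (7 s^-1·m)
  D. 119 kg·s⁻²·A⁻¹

Reduce each to base SI dimensions:
  A. [kg·s⁻¹] / [s] = kg·s⁻²
  B. Wb·m⁻² = V·s·m⁻² = kg·s⁻²·A⁻¹
  C. [kg·m·s⁻³·A⁻¹] / [m·s⁻¹] = kg·s⁻²·A⁻¹
  D. kg·s⁻²·A⁻¹
All reduce to kg·s⁻²·A⁻¹ except A., which is kg·s⁻².

A.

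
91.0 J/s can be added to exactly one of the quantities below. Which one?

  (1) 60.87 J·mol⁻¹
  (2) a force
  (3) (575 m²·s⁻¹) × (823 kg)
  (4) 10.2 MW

Reference: J·s⁻¹ = N·m·s⁻¹ = kg·m²·s⁻³.
Each option:
  (1) J·mol⁻¹ = N·m·mol⁻¹ = kg·m²·s⁻²·mol⁻¹
  (2) [force] = kg·m·s⁻²
  (3) [m²·s⁻¹] · [kg] = kg·m²·s⁻¹
  (4) W = J·s⁻¹ = kg·m²·s⁻³  ← same
Only (4) matches kg·m²·s⁻³.

(4)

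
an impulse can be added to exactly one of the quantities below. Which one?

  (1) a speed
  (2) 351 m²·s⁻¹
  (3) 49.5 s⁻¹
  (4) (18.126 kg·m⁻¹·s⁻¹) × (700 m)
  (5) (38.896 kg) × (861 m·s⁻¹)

Reference: [impulse] = kg·m·s⁻¹.
Each option:
  (1) [speed] = m·s⁻¹
  (2) m²·s⁻¹
  (3) s⁻¹
  (4) [kg·m⁻¹·s⁻¹] · [m] = kg·s⁻¹
  (5) [kg] · [m·s⁻¹] = kg·m·s⁻¹  ← same
Only (5) matches kg·m·s⁻¹.

(5)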